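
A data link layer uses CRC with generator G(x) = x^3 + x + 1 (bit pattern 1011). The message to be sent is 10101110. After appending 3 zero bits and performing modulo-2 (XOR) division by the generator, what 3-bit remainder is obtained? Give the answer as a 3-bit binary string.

101

Append 3 zeros: 10101110000. Divide by 1011 (XOR where the leading bit is 1):
  pos 0: 1010 XOR 1011 = 0001
  pos 3: 1111 XOR 1011 = 0100
  pos 4: 1000 XOR 1011 = 0011
  pos 6: 1100 XOR 1011 = 0111
  pos 7: 1110 XOR 1011 = 0101
Remainder (last 3 bits) = 101. This is the CRC / FCS.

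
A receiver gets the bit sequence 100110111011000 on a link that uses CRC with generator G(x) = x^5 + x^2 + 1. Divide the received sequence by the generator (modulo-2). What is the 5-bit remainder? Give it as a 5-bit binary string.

Modulo-2 division of 100110111011000 by 100101:
  pos 0: 100110 XOR 100101 = 000011
  pos 4: 111110 XOR 100101 = 011011
  pos 5: 110111 XOR 100101 = 010010
  pos 6: 100101 XOR 100101 = 000000
Remainder = 00000 (zero — the frame passes the CRC check).

00000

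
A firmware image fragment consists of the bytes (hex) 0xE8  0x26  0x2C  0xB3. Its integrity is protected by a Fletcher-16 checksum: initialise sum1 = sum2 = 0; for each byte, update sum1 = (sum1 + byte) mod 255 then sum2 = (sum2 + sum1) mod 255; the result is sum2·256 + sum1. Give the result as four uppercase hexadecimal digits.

22EE

Running sums (mod 255):
  after byte 0 (0xE8): sum1=232, sum2=232
  after byte 1 (0x26): sum1=15, sum2=247
  after byte 2 (0x2C): sum1=59, sum2=51
  after byte 3 (0xB3): sum1=238, sum2=34
Checksum = sum2·256 + sum1 = 34·256 + 238 = 8942 = 0x22EE.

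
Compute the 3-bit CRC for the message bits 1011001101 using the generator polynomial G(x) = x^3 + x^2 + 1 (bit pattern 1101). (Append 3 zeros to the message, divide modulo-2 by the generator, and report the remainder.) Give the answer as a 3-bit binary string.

010

Append 3 zeros: 1011001101000. Divide by 1101 (XOR where the leading bit is 1):
  pos 0: 1011 XOR 1101 = 0110
  pos 1: 1100 XOR 1101 = 0001
  pos 4: 1011 XOR 1101 = 0110
  pos 5: 1100 XOR 1101 = 0001
  pos 8: 1100 XOR 1101 = 0001
Remainder (last 3 bits) = 010. This is the CRC / FCS.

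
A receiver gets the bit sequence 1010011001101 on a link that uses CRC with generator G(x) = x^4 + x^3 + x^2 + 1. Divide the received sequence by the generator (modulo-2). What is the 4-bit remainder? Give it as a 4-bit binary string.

Modulo-2 division of 1010011001101 by 11101:
  pos 0: 10100 XOR 11101 = 01001
  pos 1: 10011 XOR 11101 = 01110
  pos 2: 11101 XOR 11101 = 00000
Remainder = 1101 (nonzero — an error is detected).

1101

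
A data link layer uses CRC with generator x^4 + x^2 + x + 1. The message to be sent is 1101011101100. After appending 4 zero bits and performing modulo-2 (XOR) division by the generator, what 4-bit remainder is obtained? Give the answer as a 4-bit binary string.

Append 4 zeros: 11010111011000000. Divide by 10111 (XOR where the leading bit is 1):
  pos 0: 11010 XOR 10111 = 01101
  pos 1: 11011 XOR 10111 = 01100
  pos 2: 11001 XOR 10111 = 01110
  pos 3: 11101 XOR 10111 = 01010
  pos 4: 10100 XOR 10111 = 00011
  pos 7: 11110 XOR 10111 = 01001
  pos 8: 10010 XOR 10111 = 00101
  pos 10: 10100 XOR 10111 = 00011
Remainder (last 4 bits) = 1100. This is the CRC / FCS.

1100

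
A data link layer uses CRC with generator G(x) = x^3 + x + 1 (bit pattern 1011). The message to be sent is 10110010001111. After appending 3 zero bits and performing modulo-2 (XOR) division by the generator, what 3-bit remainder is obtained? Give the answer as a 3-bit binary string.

100

Append 3 zeros: 10110010001111000. Divide by 1011 (XOR where the leading bit is 1):
  pos 0: 1011 XOR 1011 = 0000
  pos 6: 1000 XOR 1011 = 0011
  pos 8: 1111 XOR 1011 = 0100
  pos 9: 1001 XOR 1011 = 0010
  pos 11: 1010 XOR 1011 = 0001
Remainder (last 3 bits) = 100. This is the CRC / FCS.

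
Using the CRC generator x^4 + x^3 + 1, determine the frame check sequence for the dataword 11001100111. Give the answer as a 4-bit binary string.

Append 4 zeros: 110011001110000. Divide by 11001 (XOR where the leading bit is 1):
  pos 0: 11001 XOR 11001 = 00000
  pos 5: 10011 XOR 11001 = 01010
  pos 6: 10101 XOR 11001 = 01100
  pos 7: 11000 XOR 11001 = 00001
Remainder (last 4 bits) = 1000. This is the CRC / FCS.

1000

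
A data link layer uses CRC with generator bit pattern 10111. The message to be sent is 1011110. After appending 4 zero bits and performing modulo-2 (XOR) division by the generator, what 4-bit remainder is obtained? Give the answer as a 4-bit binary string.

1110

Append 4 zeros: 10111100000. Divide by 10111 (XOR where the leading bit is 1):
  pos 0: 10111 XOR 10111 = 00000
  pos 5: 10000 XOR 10111 = 00111
Remainder (last 4 bits) = 1110. This is the CRC / FCS.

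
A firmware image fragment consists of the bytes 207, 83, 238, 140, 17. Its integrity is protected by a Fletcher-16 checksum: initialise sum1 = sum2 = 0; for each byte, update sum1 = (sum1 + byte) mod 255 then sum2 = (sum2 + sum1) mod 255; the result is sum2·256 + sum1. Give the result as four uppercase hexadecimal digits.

53AF

Running sums (mod 255):
  after byte 0 (207): sum1=207, sum2=207
  after byte 1 (83): sum1=35, sum2=242
  after byte 2 (238): sum1=18, sum2=5
  after byte 3 (140): sum1=158, sum2=163
  after byte 4 (17): sum1=175, sum2=83
Checksum = sum2·256 + sum1 = 83·256 + 175 = 21423 = 0x53AF.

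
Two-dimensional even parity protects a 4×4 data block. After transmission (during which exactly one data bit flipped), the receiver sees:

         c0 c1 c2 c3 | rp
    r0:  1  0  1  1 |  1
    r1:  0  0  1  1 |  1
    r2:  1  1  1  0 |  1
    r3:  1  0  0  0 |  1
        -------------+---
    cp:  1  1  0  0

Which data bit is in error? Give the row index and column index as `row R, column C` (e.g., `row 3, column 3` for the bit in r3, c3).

row 1, column 2

Recompute each row's even parity and compare to rp:
  r0: data parity 1, sent rp 1 → ok
  r1: data parity 0, sent rp 1 → mismatch
  r2: data parity 1, sent rp 1 → ok
  r3: data parity 1, sent rp 1 → ok
Recompute each column's even parity and compare to cp:
  c0: data parity 1, sent cp 1 → ok
  c1: data parity 1, sent cp 1 → ok
  c2: data parity 1, sent cp 0 → mismatch
  c3: data parity 0, sent cp 0 → ok
Exactly one row (r1) and one column (c2) fail → the flipped bit is at their intersection.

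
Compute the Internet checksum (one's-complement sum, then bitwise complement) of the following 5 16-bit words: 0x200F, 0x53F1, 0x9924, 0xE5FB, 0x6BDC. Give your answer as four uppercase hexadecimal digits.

A102

One's-complement addition (fold any carry out of bit 15 back into bit 0):
  0x200F + 0x53F1 = 0x07400
  0x7400 + 0x9924 = 0x10D24 → wrap carry → 0x0D25
  0x0D25 + 0xE5FB = 0x0F320
  0xF320 + 0x6BDC = 0x15EFC → wrap carry → 0x5EFD
One's-complement sum = 0x5EFD.
Checksum = ~0x5EFD & 0xFFFF = 0xA102.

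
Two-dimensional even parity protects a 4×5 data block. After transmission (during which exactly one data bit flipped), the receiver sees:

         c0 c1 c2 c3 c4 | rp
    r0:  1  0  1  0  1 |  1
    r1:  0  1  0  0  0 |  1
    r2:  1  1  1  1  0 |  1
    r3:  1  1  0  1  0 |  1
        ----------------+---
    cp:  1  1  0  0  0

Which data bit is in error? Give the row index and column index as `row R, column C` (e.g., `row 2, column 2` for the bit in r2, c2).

Recompute each row's even parity and compare to rp:
  r0: data parity 1, sent rp 1 → ok
  r1: data parity 1, sent rp 1 → ok
  r2: data parity 0, sent rp 1 → mismatch
  r3: data parity 1, sent rp 1 → ok
Recompute each column's even parity and compare to cp:
  c0: data parity 1, sent cp 1 → ok
  c1: data parity 1, sent cp 1 → ok
  c2: data parity 0, sent cp 0 → ok
  c3: data parity 0, sent cp 0 → ok
  c4: data parity 1, sent cp 0 → mismatch
Exactly one row (r2) and one column (c4) fail → the flipped bit is at their intersection.

row 2, column 4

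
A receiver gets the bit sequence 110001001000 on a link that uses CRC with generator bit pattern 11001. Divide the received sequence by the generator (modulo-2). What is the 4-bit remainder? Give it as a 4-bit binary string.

0000

Modulo-2 division of 110001001000 by 11001:
  pos 0: 11000 XOR 11001 = 00001
  pos 4: 11001 XOR 11001 = 00000
Remainder = 0000 (zero — the frame passes the CRC check).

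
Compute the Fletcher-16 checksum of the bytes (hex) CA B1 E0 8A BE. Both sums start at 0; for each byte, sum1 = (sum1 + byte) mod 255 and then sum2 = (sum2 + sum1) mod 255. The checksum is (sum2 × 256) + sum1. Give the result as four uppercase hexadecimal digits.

Running sums (mod 255):
  after byte 0 (CA): sum1=202, sum2=202
  after byte 1 (B1): sum1=124, sum2=71
  after byte 2 (E0): sum1=93, sum2=164
  after byte 3 (8A): sum1=231, sum2=140
  after byte 4 (BE): sum1=166, sum2=51
Checksum = sum2·256 + sum1 = 51·256 + 166 = 13222 = 0x33A6.

33A6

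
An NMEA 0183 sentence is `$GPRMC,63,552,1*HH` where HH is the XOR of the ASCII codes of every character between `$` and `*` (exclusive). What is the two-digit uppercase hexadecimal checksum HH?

XOR the ASCII codes of the payload characters:
  'G' = 0x47 → acc = 0x47
  'P' = 0x50 → acc = 0x17
  'R' = 0x52 → acc = 0x45
  'M' = 0x4D → acc = 0x08
  'C' = 0x43 → acc = 0x4B
  ',' = 0x2C → acc = 0x67
  '6' = 0x36 → acc = 0x51
  '3' = 0x33 → acc = 0x62
  ',' = 0x2C → acc = 0x4E
  '5' = 0x35 → acc = 0x7B
  '5' = 0x35 → acc = 0x4E
  '2' = 0x32 → acc = 0x7C
  ',' = 0x2C → acc = 0x50
  '1' = 0x31 → acc = 0x61
Checksum = 0x61.

61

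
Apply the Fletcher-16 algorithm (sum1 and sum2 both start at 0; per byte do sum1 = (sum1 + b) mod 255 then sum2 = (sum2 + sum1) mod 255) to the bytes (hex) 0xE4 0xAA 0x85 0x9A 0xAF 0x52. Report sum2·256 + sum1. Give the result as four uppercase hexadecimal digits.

Running sums (mod 255):
  after byte 0 (0xE4): sum1=228, sum2=228
  after byte 1 (0xAA): sum1=143, sum2=116
  after byte 2 (0x85): sum1=21, sum2=137
  after byte 3 (0x9A): sum1=175, sum2=57
  after byte 4 (0xAF): sum1=95, sum2=152
  after byte 5 (0x52): sum1=177, sum2=74
Checksum = sum2·256 + sum1 = 74·256 + 177 = 19121 = 0x4AB1.

4AB1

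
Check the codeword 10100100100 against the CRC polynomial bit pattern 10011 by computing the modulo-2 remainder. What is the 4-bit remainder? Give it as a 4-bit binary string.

0000

Modulo-2 division of 10100100100 by 10011:
  pos 0: 10100 XOR 10011 = 00111
  pos 2: 11110 XOR 10011 = 01101
  pos 3: 11010 XOR 10011 = 01001
  pos 4: 10011 XOR 10011 = 00000
Remainder = 0000 (zero — the frame passes the CRC check).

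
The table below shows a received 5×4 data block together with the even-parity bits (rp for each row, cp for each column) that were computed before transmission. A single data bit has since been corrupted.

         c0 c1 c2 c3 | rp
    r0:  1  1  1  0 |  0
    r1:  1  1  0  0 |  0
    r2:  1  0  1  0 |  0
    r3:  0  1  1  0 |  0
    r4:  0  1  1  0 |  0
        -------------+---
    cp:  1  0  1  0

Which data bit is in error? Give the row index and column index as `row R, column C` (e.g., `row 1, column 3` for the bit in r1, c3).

Recompute each row's even parity and compare to rp:
  r0: data parity 1, sent rp 0 → mismatch
  r1: data parity 0, sent rp 0 → ok
  r2: data parity 0, sent rp 0 → ok
  r3: data parity 0, sent rp 0 → ok
  r4: data parity 0, sent rp 0 → ok
Recompute each column's even parity and compare to cp:
  c0: data parity 1, sent cp 1 → ok
  c1: data parity 0, sent cp 0 → ok
  c2: data parity 0, sent cp 1 → mismatch
  c3: data parity 0, sent cp 0 → ok
Exactly one row (r0) and one column (c2) fail → the flipped bit is at their intersection.

row 0, column 2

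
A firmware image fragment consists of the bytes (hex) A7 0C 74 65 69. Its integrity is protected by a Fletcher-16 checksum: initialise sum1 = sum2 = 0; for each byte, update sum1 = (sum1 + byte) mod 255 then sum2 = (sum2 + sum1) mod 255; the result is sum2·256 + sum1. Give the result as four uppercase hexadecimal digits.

08F6

Running sums (mod 255):
  after byte 0 (A7): sum1=167, sum2=167
  after byte 1 (0C): sum1=179, sum2=91
  after byte 2 (74): sum1=40, sum2=131
  after byte 3 (65): sum1=141, sum2=17
  after byte 4 (69): sum1=246, sum2=8
Checksum = sum2·256 + sum1 = 8·256 + 246 = 2294 = 0x08F6.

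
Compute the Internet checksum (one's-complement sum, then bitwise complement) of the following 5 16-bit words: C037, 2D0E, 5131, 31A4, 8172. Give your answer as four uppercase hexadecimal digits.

0E72

One's-complement addition (fold any carry out of bit 15 back into bit 0):
  0xC037 + 0x2D0E = 0x0ED45
  0xED45 + 0x5131 = 0x13E76 → wrap carry → 0x3E77
  0x3E77 + 0x31A4 = 0x0701B
  0x701B + 0x8172 = 0x0F18D
One's-complement sum = 0xF18D.
Checksum = ~0xF18D & 0xFFFF = 0x0E72.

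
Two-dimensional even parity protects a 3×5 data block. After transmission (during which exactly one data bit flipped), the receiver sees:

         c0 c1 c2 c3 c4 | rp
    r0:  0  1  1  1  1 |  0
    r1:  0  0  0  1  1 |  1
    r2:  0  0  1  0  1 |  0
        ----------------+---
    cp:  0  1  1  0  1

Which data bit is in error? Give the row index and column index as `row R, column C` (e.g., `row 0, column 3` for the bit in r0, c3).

Recompute each row's even parity and compare to rp:
  r0: data parity 0, sent rp 0 → ok
  r1: data parity 0, sent rp 1 → mismatch
  r2: data parity 0, sent rp 0 → ok
Recompute each column's even parity and compare to cp:
  c0: data parity 0, sent cp 0 → ok
  c1: data parity 1, sent cp 1 → ok
  c2: data parity 0, sent cp 1 → mismatch
  c3: data parity 0, sent cp 0 → ok
  c4: data parity 1, sent cp 1 → ok
Exactly one row (r1) and one column (c2) fail → the flipped bit is at their intersection.

row 1, column 2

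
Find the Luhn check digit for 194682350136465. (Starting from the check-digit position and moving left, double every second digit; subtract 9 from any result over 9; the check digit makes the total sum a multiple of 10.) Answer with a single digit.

Partial digits right→left: 5 6 4 6 3 1 0 5 3 2 8 6 4 9 1
Double every second digit counting from the check-digit position (so the 1st, 3rd, 5th, ... of the partial from the right).
  doubled (with −9 where >9): 1 8 6 0 6 7 8 2 → sum 38
  kept as-is: 6 6 1 5 2 6 9 → sum 35
Total = 38 + 35 = 73.
Check digit = (10 − (73 mod 10)) mod 10 = 7.

7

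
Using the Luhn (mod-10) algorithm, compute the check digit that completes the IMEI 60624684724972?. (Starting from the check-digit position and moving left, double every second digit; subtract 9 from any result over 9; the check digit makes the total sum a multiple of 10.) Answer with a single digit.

6

Partial digits right→left: 2 7 9 4 2 7 4 8 6 4 2 6 0 6
Double every second digit counting from the check-digit position (so the 1st, 3rd, 5th, ... of the partial from the right).
  doubled (with −9 where >9): 4 9 4 8 3 4 0 → sum 32
  kept as-is: 7 4 7 8 4 6 6 → sum 42
Total = 32 + 42 = 74.
Check digit = (10 − (74 mod 10)) mod 10 = 6.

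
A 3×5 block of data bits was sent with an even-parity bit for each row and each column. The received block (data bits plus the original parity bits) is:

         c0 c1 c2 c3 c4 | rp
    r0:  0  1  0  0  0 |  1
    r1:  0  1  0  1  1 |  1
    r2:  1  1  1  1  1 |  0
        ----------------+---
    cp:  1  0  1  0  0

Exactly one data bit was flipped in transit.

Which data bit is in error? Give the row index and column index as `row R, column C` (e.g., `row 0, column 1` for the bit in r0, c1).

Recompute each row's even parity and compare to rp:
  r0: data parity 1, sent rp 1 → ok
  r1: data parity 1, sent rp 1 → ok
  r2: data parity 1, sent rp 0 → mismatch
Recompute each column's even parity and compare to cp:
  c0: data parity 1, sent cp 1 → ok
  c1: data parity 1, sent cp 0 → mismatch
  c2: data parity 1, sent cp 1 → ok
  c3: data parity 0, sent cp 0 → ok
  c4: data parity 0, sent cp 0 → ok
Exactly one row (r2) and one column (c1) fail → the flipped bit is at their intersection.

row 2, column 1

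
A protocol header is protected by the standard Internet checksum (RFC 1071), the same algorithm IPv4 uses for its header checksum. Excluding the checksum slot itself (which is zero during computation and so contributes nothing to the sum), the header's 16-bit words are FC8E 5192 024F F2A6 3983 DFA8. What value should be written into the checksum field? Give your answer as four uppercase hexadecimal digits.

One's-complement addition (fold any carry out of bit 15 back into bit 0):
  0xFC8E + 0x5192 = 0x14E20 → wrap carry → 0x4E21
  0x4E21 + 0x024F = 0x05070
  0x5070 + 0xF2A6 = 0x14316 → wrap carry → 0x4317
  0x4317 + 0x3983 = 0x07C9A
  0x7C9A + 0xDFA8 = 0x15C42 → wrap carry → 0x5C43
One's-complement sum = 0x5C43.
Checksum = ~0x5C43 & 0xFFFF = 0xA3BC.

A3BC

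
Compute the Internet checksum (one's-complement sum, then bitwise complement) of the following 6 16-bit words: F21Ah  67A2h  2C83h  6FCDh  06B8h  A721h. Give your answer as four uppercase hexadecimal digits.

5C18

One's-complement addition (fold any carry out of bit 15 back into bit 0):
  0xF21A + 0x67A2 = 0x159BC → wrap carry → 0x59BD
  0x59BD + 0x2C83 = 0x08640
  0x8640 + 0x6FCD = 0x0F60D
  0xF60D + 0x06B8 = 0x0FCC5
  0xFCC5 + 0xA721 = 0x1A3E6 → wrap carry → 0xA3E7
One's-complement sum = 0xA3E7.
Checksum = ~0xA3E7 & 0xFFFF = 0x5C18.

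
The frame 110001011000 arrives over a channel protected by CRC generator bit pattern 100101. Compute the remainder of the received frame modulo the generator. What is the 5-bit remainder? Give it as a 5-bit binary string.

Modulo-2 division of 110001011000 by 100101:
  pos 0: 110001 XOR 100101 = 010100
  pos 1: 101000 XOR 100101 = 001101
  pos 3: 110111 XOR 100101 = 010010
  pos 4: 100100 XOR 100101 = 000001
Remainder = 00100 (nonzero — an error is detected).

00100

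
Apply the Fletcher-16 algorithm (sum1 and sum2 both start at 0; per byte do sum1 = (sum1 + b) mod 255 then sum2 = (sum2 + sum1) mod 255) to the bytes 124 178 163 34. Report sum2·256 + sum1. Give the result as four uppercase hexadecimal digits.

Running sums (mod 255):
  after byte 0 (124): sum1=124, sum2=124
  after byte 1 (178): sum1=47, sum2=171
  after byte 2 (163): sum1=210, sum2=126
  after byte 3 (34): sum1=244, sum2=115
Checksum = sum2·256 + sum1 = 115·256 + 244 = 29684 = 0x73F4.

73F4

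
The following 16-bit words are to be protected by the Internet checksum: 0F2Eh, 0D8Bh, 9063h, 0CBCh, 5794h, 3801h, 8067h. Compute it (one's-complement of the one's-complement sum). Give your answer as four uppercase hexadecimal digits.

One's-complement addition (fold any carry out of bit 15 back into bit 0):
  0x0F2E + 0x0D8B = 0x01CB9
  0x1CB9 + 0x9063 = 0x0AD1C
  0xAD1C + 0x0CBC = 0x0B9D8
  0xB9D8 + 0x5794 = 0x1116C → wrap carry → 0x116D
  0x116D + 0x3801 = 0x0496E
  0x496E + 0x8067 = 0x0C9D5
One's-complement sum = 0xC9D5.
Checksum = ~0xC9D5 & 0xFFFF = 0x362A.

362A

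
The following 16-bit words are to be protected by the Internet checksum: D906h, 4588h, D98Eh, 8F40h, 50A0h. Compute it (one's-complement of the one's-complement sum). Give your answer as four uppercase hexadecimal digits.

One's-complement addition (fold any carry out of bit 15 back into bit 0):
  0xD906 + 0x4588 = 0x11E8E → wrap carry → 0x1E8F
  0x1E8F + 0xD98E = 0x0F81D
  0xF81D + 0x8F40 = 0x1875D → wrap carry → 0x875E
  0x875E + 0x50A0 = 0x0D7FE
One's-complement sum = 0xD7FE.
Checksum = ~0xD7FE & 0xFFFF = 0x2801.

2801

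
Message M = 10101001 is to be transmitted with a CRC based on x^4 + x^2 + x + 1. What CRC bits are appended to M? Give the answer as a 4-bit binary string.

Append 4 zeros: 101010010000. Divide by 10111 (XOR where the leading bit is 1):
  pos 0: 10101 XOR 10111 = 00010
  pos 3: 10001 XOR 10111 = 00110
  pos 5: 11000 XOR 10111 = 01111
  pos 6: 11110 XOR 10111 = 01001
  pos 7: 10010 XOR 10111 = 00101
Remainder (last 4 bits) = 0101. This is the CRC / FCS.

0101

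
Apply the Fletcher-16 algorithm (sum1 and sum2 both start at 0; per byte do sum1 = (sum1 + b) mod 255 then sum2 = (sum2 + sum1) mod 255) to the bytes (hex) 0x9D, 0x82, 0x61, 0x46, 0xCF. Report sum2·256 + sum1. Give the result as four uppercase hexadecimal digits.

9E97

Running sums (mod 255):
  after byte 0 (0x9D): sum1=157, sum2=157
  after byte 1 (0x82): sum1=32, sum2=189
  after byte 2 (0x61): sum1=129, sum2=63
  after byte 3 (0x46): sum1=199, sum2=7
  after byte 4 (0xCF): sum1=151, sum2=158
Checksum = sum2·256 + sum1 = 158·256 + 151 = 40599 = 0x9E97.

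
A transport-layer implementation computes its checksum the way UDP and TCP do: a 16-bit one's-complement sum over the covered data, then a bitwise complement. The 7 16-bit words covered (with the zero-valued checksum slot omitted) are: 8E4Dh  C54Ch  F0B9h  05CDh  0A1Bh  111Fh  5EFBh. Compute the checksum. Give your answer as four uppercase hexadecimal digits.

One's-complement addition (fold any carry out of bit 15 back into bit 0):
  0x8E4D + 0xC54C = 0x15399 → wrap carry → 0x539A
  0x539A + 0xF0B9 = 0x14453 → wrap carry → 0x4454
  0x4454 + 0x05CD = 0x04A21
  0x4A21 + 0x0A1B = 0x0543C
  0x543C + 0x111F = 0x0655B
  0x655B + 0x5EFB = 0x0C456
One's-complement sum = 0xC456.
Checksum = ~0xC456 & 0xFFFF = 0x3BA9.

3BA9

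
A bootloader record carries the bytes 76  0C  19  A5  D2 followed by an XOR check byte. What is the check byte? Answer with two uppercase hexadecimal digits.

XOR the bytes together:
  start with 0x76
  0x76 ⊕ 0x0C = 0x7A
  0x7A ⊕ 0x19 = 0x63
  0x63 ⊕ 0xA5 = 0xC6
  0xC6 ⊕ 0xD2 = 0x14

14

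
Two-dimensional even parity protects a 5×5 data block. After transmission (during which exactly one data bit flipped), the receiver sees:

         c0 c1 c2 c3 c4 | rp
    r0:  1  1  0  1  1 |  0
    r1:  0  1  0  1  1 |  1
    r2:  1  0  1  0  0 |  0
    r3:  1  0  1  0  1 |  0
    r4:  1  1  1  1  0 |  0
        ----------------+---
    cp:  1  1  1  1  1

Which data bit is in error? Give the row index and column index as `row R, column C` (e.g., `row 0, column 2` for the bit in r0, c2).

Recompute each row's even parity and compare to rp:
  r0: data parity 0, sent rp 0 → ok
  r1: data parity 1, sent rp 1 → ok
  r2: data parity 0, sent rp 0 → ok
  r3: data parity 1, sent rp 0 → mismatch
  r4: data parity 0, sent rp 0 → ok
Recompute each column's even parity and compare to cp:
  c0: data parity 0, sent cp 1 → mismatch
  c1: data parity 1, sent cp 1 → ok
  c2: data parity 1, sent cp 1 → ok
  c3: data parity 1, sent cp 1 → ok
  c4: data parity 1, sent cp 1 → ok
Exactly one row (r3) and one column (c0) fail → the flipped bit is at their intersection.

row 3, column 0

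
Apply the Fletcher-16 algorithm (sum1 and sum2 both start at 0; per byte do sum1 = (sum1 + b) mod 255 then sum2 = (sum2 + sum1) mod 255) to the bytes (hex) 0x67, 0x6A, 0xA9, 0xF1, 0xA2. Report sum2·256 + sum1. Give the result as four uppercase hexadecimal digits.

Running sums (mod 255):
  after byte 0 (0x67): sum1=103, sum2=103
  after byte 1 (0x6A): sum1=209, sum2=57
  after byte 2 (0xA9): sum1=123, sum2=180
  after byte 3 (0xF1): sum1=109, sum2=34
  after byte 4 (0xA2): sum1=16, sum2=50
Checksum = sum2·256 + sum1 = 50·256 + 16 = 12816 = 0x3210.

3210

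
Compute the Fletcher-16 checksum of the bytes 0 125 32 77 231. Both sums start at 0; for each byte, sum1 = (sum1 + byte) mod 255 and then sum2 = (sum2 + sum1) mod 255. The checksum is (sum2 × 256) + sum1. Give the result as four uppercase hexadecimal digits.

D8D2

Running sums (mod 255):
  after byte 0 (0): sum1=0, sum2=0
  after byte 1 (125): sum1=125, sum2=125
  after byte 2 (32): sum1=157, sum2=27
  after byte 3 (77): sum1=234, sum2=6
  after byte 4 (231): sum1=210, sum2=216
Checksum = sum2·256 + sum1 = 216·256 + 210 = 55506 = 0xD8D2.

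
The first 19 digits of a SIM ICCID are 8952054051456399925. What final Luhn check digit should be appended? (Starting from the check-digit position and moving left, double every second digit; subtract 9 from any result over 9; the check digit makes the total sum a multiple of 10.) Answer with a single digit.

7

Partial digits right→left: 5 2 9 9 9 3 6 5 4 1 5 0 4 5 0 2 5 9 8
Double every second digit counting from the check-digit position (so the 1st, 3rd, 5th, ... of the partial from the right).
  doubled (with −9 where >9): 1 9 9 3 8 1 8 0 1 7 → sum 47
  kept as-is: 2 9 3 5 1 0 5 2 9 → sum 36
Total = 47 + 36 = 83.
Check digit = (10 − (83 mod 10)) mod 10 = 7.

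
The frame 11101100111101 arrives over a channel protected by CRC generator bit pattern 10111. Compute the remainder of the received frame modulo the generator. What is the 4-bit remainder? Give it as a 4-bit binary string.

0000

Modulo-2 division of 11101100111101 by 10111:
  pos 0: 11101 XOR 10111 = 01010
  pos 1: 10101 XOR 10111 = 00010
  pos 4: 10001 XOR 10111 = 00110
  pos 6: 11011 XOR 10111 = 01100
  pos 7: 11001 XOR 10111 = 01110
  pos 8: 11100 XOR 10111 = 01011
  pos 9: 10111 XOR 10111 = 00000
Remainder = 0000 (zero — the frame passes the CRC check).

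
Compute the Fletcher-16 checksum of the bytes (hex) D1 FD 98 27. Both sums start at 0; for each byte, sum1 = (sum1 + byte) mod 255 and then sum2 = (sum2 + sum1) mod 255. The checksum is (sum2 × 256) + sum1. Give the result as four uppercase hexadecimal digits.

Running sums (mod 255):
  after byte 0 (D1): sum1=209, sum2=209
  after byte 1 (FD): sum1=207, sum2=161
  after byte 2 (98): sum1=104, sum2=10
  after byte 3 (27): sum1=143, sum2=153
Checksum = sum2·256 + sum1 = 153·256 + 143 = 39311 = 0x998F.

998F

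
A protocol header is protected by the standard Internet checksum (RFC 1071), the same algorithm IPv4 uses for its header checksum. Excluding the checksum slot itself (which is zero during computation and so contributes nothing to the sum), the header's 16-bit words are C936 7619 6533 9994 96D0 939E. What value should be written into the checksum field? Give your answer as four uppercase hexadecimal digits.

9778

One's-complement addition (fold any carry out of bit 15 back into bit 0):
  0xC936 + 0x7619 = 0x13F4F → wrap carry → 0x3F50
  0x3F50 + 0x6533 = 0x0A483
  0xA483 + 0x9994 = 0x13E17 → wrap carry → 0x3E18
  0x3E18 + 0x96D0 = 0x0D4E8
  0xD4E8 + 0x939E = 0x16886 → wrap carry → 0x6887
One's-complement sum = 0x6887.
Checksum = ~0x6887 & 0xFFFF = 0x9778.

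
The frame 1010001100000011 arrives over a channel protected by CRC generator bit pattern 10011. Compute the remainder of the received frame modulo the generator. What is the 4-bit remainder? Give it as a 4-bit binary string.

0000

Modulo-2 division of 1010001100000011 by 10011:
  pos 0: 10100 XOR 10011 = 00111
  pos 2: 11101 XOR 10011 = 01110
  pos 3: 11101 XOR 10011 = 01110
  pos 4: 11100 XOR 10011 = 01111
  pos 5: 11110 XOR 10011 = 01101
  pos 6: 11010 XOR 10011 = 01001
  pos 7: 10010 XOR 10011 = 00001
  pos 11: 10011 XOR 10011 = 00000
Remainder = 0000 (zero — the frame passes the CRC check).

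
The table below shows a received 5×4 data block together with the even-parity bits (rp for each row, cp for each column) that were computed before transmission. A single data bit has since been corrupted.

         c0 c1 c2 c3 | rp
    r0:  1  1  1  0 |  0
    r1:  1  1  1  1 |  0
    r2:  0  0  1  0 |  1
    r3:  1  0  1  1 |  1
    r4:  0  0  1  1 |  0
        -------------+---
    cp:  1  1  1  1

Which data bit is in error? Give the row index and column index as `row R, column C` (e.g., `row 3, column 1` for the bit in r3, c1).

Recompute each row's even parity and compare to rp:
  r0: data parity 1, sent rp 0 → mismatch
  r1: data parity 0, sent rp 0 → ok
  r2: data parity 1, sent rp 1 → ok
  r3: data parity 1, sent rp 1 → ok
  r4: data parity 0, sent rp 0 → ok
Recompute each column's even parity and compare to cp:
  c0: data parity 1, sent cp 1 → ok
  c1: data parity 0, sent cp 1 → mismatch
  c2: data parity 1, sent cp 1 → ok
  c3: data parity 1, sent cp 1 → ok
Exactly one row (r0) and one column (c1) fail → the flipped bit is at their intersection.

row 0, column 1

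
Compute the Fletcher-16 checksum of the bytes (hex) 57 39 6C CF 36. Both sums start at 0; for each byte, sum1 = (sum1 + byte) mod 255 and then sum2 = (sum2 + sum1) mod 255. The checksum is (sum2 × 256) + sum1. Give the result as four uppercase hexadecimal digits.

Running sums (mod 255):
  after byte 0 (57): sum1=87, sum2=87
  after byte 1 (39): sum1=144, sum2=231
  after byte 2 (6C): sum1=252, sum2=228
  after byte 3 (CF): sum1=204, sum2=177
  after byte 4 (36): sum1=3, sum2=180
Checksum = sum2·256 + sum1 = 180·256 + 3 = 46083 = 0xB403.

B403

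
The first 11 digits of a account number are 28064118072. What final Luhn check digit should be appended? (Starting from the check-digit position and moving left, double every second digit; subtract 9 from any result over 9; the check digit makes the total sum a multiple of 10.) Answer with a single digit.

Partial digits right→left: 2 7 0 8 1 1 4 6 0 8 2
Double every second digit counting from the check-digit position (so the 1st, 3rd, 5th, ... of the partial from the right).
  doubled (with −9 where >9): 4 0 2 8 0 4 → sum 18
  kept as-is: 7 8 1 6 8 → sum 30
Total = 18 + 30 = 48.
Check digit = (10 − (48 mod 10)) mod 10 = 2.

2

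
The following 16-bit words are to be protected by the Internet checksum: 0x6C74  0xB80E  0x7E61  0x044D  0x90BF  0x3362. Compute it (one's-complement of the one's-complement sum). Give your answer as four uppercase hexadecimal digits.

One's-complement addition (fold any carry out of bit 15 back into bit 0):
  0x6C74 + 0xB80E = 0x12482 → wrap carry → 0x2483
  0x2483 + 0x7E61 = 0x0A2E4
  0xA2E4 + 0x044D = 0x0A731
  0xA731 + 0x90BF = 0x137F0 → wrap carry → 0x37F1
  0x37F1 + 0x3362 = 0x06B53
One's-complement sum = 0x6B53.
Checksum = ~0x6B53 & 0xFFFF = 0x94AC.

94AC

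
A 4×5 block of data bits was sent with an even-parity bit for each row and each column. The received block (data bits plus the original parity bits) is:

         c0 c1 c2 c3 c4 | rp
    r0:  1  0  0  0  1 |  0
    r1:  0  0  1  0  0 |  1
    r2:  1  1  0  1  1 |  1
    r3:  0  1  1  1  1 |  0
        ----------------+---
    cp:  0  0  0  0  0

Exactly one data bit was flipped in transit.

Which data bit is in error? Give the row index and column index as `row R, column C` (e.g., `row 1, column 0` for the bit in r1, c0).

Recompute each row's even parity and compare to rp:
  r0: data parity 0, sent rp 0 → ok
  r1: data parity 1, sent rp 1 → ok
  r2: data parity 0, sent rp 1 → mismatch
  r3: data parity 0, sent rp 0 → ok
Recompute each column's even parity and compare to cp:
  c0: data parity 0, sent cp 0 → ok
  c1: data parity 0, sent cp 0 → ok
  c2: data parity 0, sent cp 0 → ok
  c3: data parity 0, sent cp 0 → ok
  c4: data parity 1, sent cp 0 → mismatch
Exactly one row (r2) and one column (c4) fail → the flipped bit is at their intersection.

row 2, column 4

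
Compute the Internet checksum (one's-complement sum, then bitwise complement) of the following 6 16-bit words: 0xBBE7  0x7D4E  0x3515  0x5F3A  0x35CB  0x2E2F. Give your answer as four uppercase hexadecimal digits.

One's-complement addition (fold any carry out of bit 15 back into bit 0):
  0xBBE7 + 0x7D4E = 0x13935 → wrap carry → 0x3936
  0x3936 + 0x3515 = 0x06E4B
  0x6E4B + 0x5F3A = 0x0CD85
  0xCD85 + 0x35CB = 0x10350 → wrap carry → 0x0351
  0x0351 + 0x2E2F = 0x03180
One's-complement sum = 0x3180.
Checksum = ~0x3180 & 0xFFFF = 0xCE7F.

CE7F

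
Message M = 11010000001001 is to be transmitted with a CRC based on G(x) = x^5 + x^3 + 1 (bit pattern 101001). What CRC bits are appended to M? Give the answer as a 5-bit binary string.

Append 5 zeros: 1101000000100100000. Divide by 101001 (XOR where the leading bit is 1):
  pos 0: 110100 XOR 101001 = 011101
  pos 1: 111010 XOR 101001 = 010011
  pos 2: 100110 XOR 101001 = 001111
  pos 4: 111100 XOR 101001 = 010101
  pos 5: 101011 XOR 101001 = 000010
  pos 9: 100010 XOR 101001 = 001011
  pos 11: 101100 XOR 101001 = 000101
Remainder (last 5 bits) = 10100. This is the CRC / FCS.

10100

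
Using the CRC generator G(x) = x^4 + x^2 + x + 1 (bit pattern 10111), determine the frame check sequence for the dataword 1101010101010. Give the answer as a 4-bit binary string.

0001

Append 4 zeros: 11010101010100000. Divide by 10111 (XOR where the leading bit is 1):
  pos 0: 11010 XOR 10111 = 01101
  pos 1: 11011 XOR 10111 = 01100
  pos 2: 11000 XOR 10111 = 01111
  pos 3: 11111 XOR 10111 = 01000
  pos 4: 10000 XOR 10111 = 00111
  pos 6: 11110 XOR 10111 = 01001
  pos 7: 10011 XOR 10111 = 00100
  pos 9: 10000 XOR 10111 = 00111
  pos 11: 11100 XOR 10111 = 01011
  pos 12: 10110 XOR 10111 = 00001
Remainder (last 4 bits) = 0001. This is the CRC / FCS.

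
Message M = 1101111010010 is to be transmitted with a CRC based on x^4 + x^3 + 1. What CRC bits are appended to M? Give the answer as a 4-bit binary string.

Append 4 zeros: 11011110100100000. Divide by 11001 (XOR where the leading bit is 1):
  pos 0: 11011 XOR 11001 = 00010
  pos 3: 10110 XOR 11001 = 01111
  pos 4: 11111 XOR 11001 = 00110
  pos 6: 11000 XOR 11001 = 00001
  pos 10: 11000 XOR 11001 = 00001
Remainder (last 4 bits) = 0100. This is the CRC / FCS.

0100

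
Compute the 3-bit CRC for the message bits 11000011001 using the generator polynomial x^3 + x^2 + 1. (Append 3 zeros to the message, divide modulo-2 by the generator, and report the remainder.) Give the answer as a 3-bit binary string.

111

Append 3 zeros: 11000011001000. Divide by 1101 (XOR where the leading bit is 1):
  pos 0: 1100 XOR 1101 = 0001
  pos 3: 1001 XOR 1101 = 0100
  pos 4: 1001 XOR 1101 = 0100
  pos 5: 1000 XOR 1101 = 0101
  pos 6: 1010 XOR 1101 = 0111
  pos 7: 1111 XOR 1101 = 0010
  pos 9: 1000 XOR 1101 = 0101
  pos 10: 1010 XOR 1101 = 0111
Remainder (last 3 bits) = 111. This is the CRC / FCS.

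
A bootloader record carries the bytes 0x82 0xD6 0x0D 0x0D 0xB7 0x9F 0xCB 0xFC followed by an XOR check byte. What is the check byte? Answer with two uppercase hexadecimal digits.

4B

XOR the bytes together:
  start with 0x82
  0x82 ⊕ 0xD6 = 0x54
  0x54 ⊕ 0x0D = 0x59
  0x59 ⊕ 0x0D = 0x54
  0x54 ⊕ 0xB7 = 0xE3
  0xE3 ⊕ 0x9F = 0x7C
  0x7C ⊕ 0xCB = 0xB7
  0xB7 ⊕ 0xFC = 0x4B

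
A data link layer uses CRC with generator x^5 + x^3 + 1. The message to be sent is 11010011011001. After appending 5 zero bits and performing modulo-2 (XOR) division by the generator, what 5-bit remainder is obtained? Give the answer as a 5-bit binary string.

Append 5 zeros: 1101001101100100000. Divide by 101001 (XOR where the leading bit is 1):
  pos 0: 110100 XOR 101001 = 011101
  pos 1: 111011 XOR 101001 = 010010
  pos 2: 100101 XOR 101001 = 001100
  pos 4: 110001 XOR 101001 = 011000
  pos 5: 110001 XOR 101001 = 011000
  pos 6: 110000 XOR 101001 = 011001
  pos 7: 110010 XOR 101001 = 011011
  pos 8: 110111 XOR 101001 = 011110
  pos 9: 111100 XOR 101001 = 010101
  pos 10: 101010 XOR 101001 = 000011
Remainder (last 5 bits) = 11000. This is the CRC / FCS.

11000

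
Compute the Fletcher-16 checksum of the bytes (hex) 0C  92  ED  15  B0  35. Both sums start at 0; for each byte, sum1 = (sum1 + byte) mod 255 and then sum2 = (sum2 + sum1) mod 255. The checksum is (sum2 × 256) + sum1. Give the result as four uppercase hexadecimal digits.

B287

Running sums (mod 255):
  after byte 0 (0C): sum1=12, sum2=12
  after byte 1 (92): sum1=158, sum2=170
  after byte 2 (ED): sum1=140, sum2=55
  after byte 3 (15): sum1=161, sum2=216
  after byte 4 (B0): sum1=82, sum2=43
  after byte 5 (35): sum1=135, sum2=178
Checksum = sum2·256 + sum1 = 178·256 + 135 = 45703 = 0xB287.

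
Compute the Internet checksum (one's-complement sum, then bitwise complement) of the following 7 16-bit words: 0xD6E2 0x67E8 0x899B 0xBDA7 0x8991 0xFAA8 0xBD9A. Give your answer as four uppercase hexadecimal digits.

381C

One's-complement addition (fold any carry out of bit 15 back into bit 0):
  0xD6E2 + 0x67E8 = 0x13ECA → wrap carry → 0x3ECB
  0x3ECB + 0x899B = 0x0C866
  0xC866 + 0xBDA7 = 0x1860D → wrap carry → 0x860E
  0x860E + 0x8991 = 0x10F9F → wrap carry → 0x0FA0
  0x0FA0 + 0xFAA8 = 0x10A48 → wrap carry → 0x0A49
  0x0A49 + 0xBD9A = 0x0C7E3
One's-complement sum = 0xC7E3.
Checksum = ~0xC7E3 & 0xFFFF = 0x381C.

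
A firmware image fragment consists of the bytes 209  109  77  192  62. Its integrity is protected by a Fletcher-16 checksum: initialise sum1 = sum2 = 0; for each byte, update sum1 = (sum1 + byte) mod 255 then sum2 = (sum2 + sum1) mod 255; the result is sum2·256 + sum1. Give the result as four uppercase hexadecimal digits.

768B

Running sums (mod 255):
  after byte 0 (209): sum1=209, sum2=209
  after byte 1 (109): sum1=63, sum2=17
  after byte 2 (77): sum1=140, sum2=157
  after byte 3 (192): sum1=77, sum2=234
  after byte 4 (62): sum1=139, sum2=118
Checksum = sum2·256 + sum1 = 118·256 + 139 = 30347 = 0x768B.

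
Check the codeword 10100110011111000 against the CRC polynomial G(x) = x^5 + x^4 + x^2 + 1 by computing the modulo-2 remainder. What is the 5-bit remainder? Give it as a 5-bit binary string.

01000

Modulo-2 division of 10100110011111000 by 110101:
  pos 0: 101001 XOR 110101 = 011100
  pos 1: 111001 XOR 110101 = 001100
  pos 3: 110000 XOR 110101 = 000101
  pos 6: 101111 XOR 110101 = 011010
  pos 7: 110101 XOR 110101 = 000000
Remainder = 01000 (nonzero — an error is detected).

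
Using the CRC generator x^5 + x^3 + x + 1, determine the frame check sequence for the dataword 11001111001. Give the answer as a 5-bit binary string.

Append 5 zeros: 1100111100100000. Divide by 101011 (XOR where the leading bit is 1):
  pos 0: 110011 XOR 101011 = 011000
  pos 1: 110001 XOR 101011 = 011010
  pos 2: 110101 XOR 101011 = 011110
  pos 3: 111100 XOR 101011 = 010111
  pos 4: 101110 XOR 101011 = 000101
  pos 7: 101100 XOR 101011 = 000111
  pos 10: 111000 XOR 101011 = 010011
Remainder (last 5 bits) = 10011. This is the CRC / FCS.

10011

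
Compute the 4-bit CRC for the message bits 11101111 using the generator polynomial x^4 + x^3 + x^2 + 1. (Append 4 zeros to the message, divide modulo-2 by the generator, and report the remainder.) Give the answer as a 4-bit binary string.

Append 4 zeros: 111011110000. Divide by 11101 (XOR where the leading bit is 1):
  pos 0: 11101 XOR 11101 = 00000
  pos 5: 11100 XOR 11101 = 00001
Remainder (last 4 bits) = 0100. This is the CRC / FCS.

0100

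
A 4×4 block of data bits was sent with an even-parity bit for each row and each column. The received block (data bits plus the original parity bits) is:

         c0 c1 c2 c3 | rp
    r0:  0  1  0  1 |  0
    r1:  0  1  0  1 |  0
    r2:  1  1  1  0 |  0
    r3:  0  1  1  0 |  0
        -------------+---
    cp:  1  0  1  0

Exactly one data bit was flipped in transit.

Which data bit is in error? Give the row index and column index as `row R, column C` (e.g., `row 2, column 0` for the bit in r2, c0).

Recompute each row's even parity and compare to rp:
  r0: data parity 0, sent rp 0 → ok
  r1: data parity 0, sent rp 0 → ok
  r2: data parity 1, sent rp 0 → mismatch
  r3: data parity 0, sent rp 0 → ok
Recompute each column's even parity and compare to cp:
  c0: data parity 1, sent cp 1 → ok
  c1: data parity 0, sent cp 0 → ok
  c2: data parity 0, sent cp 1 → mismatch
  c3: data parity 0, sent cp 0 → ok
Exactly one row (r2) and one column (c2) fail → the flipped bit is at their intersection.

row 2, column 2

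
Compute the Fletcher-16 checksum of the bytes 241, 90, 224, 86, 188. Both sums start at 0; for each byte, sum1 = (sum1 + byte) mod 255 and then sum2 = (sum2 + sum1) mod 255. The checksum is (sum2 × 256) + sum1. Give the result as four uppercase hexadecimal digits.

Running sums (mod 255):
  after byte 0 (241): sum1=241, sum2=241
  after byte 1 (90): sum1=76, sum2=62
  after byte 2 (224): sum1=45, sum2=107
  after byte 3 (86): sum1=131, sum2=238
  after byte 4 (188): sum1=64, sum2=47
Checksum = sum2·256 + sum1 = 47·256 + 64 = 12096 = 0x2F40.

2F40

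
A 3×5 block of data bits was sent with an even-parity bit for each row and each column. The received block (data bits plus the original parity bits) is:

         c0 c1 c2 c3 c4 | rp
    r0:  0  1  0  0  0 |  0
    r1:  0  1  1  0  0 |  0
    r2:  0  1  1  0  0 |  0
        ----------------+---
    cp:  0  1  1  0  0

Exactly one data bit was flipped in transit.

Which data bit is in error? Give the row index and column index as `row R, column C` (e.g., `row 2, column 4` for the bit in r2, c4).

Recompute each row's even parity and compare to rp:
  r0: data parity 1, sent rp 0 → mismatch
  r1: data parity 0, sent rp 0 → ok
  r2: data parity 0, sent rp 0 → ok
Recompute each column's even parity and compare to cp:
  c0: data parity 0, sent cp 0 → ok
  c1: data parity 1, sent cp 1 → ok
  c2: data parity 0, sent cp 1 → mismatch
  c3: data parity 0, sent cp 0 → ok
  c4: data parity 0, sent cp 0 → ok
Exactly one row (r0) and one column (c2) fail → the flipped bit is at their intersection.

row 0, column 2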